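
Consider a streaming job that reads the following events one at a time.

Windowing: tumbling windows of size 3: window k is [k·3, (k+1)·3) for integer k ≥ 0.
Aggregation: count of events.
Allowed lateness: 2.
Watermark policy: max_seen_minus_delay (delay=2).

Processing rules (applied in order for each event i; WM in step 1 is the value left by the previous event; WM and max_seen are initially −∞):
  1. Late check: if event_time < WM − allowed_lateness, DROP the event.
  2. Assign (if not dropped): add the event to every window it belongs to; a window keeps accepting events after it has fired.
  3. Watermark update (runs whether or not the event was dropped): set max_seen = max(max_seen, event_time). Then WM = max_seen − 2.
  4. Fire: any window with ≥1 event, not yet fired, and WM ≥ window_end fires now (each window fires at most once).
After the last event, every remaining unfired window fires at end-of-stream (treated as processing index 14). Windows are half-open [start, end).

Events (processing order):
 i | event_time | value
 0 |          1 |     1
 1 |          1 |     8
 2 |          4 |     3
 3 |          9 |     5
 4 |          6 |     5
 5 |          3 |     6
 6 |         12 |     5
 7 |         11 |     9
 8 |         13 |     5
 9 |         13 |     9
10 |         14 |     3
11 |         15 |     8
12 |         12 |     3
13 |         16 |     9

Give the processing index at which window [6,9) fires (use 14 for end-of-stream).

i=0 t=1 v=1: → [0,3); WM=-1
i=1 t=1 v=8: → [0,3); WM=-1
i=2 t=4 v=3: → [3,6); WM=2
i=3 t=9 v=5: → [9,12); WM=7; [0,3) fires=2 [3,6) fires=1
i=4 t=6 v=5: → [6,9); WM=7
i=5 t=3 v=6: DROP (t<7-2); WM=7
i=6 t=12 v=5: → [12,15); WM=10; [6,9) fires=1
i=7 t=11 v=9: → [9,12); WM=10
i=8 t=13 v=5: → [12,15); WM=11
i=9 t=13 v=9: → [12,15); WM=11
i=10 t=14 v=3: → [12,15); WM=12; [9,12) fires=2
i=11 t=15 v=8: → [15,18); WM=13
i=12 t=12 v=3: → [12,15); WM=13
i=13 t=16 v=9: → [15,18); WM=14

6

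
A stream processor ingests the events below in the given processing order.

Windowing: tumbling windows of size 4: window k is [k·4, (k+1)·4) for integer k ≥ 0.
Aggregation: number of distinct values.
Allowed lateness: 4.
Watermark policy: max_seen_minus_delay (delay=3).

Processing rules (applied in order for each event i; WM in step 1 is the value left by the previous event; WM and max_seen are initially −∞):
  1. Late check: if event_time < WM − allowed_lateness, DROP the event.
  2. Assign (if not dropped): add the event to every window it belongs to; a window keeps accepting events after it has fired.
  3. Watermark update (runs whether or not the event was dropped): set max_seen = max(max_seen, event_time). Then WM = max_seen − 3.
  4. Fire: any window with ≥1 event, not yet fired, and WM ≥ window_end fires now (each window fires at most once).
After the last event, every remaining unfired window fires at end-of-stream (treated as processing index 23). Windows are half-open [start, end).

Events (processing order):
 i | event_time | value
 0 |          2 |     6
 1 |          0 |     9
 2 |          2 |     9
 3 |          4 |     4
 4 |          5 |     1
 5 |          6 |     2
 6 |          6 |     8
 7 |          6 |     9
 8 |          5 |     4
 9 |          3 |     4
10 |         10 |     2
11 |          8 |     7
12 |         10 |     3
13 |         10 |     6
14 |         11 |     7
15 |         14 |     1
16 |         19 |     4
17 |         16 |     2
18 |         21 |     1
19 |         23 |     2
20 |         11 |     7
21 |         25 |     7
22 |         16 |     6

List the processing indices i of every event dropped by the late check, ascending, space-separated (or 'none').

i=0 t=2 v=6: → [0,4); WM=-1
i=1 t=0 v=9: → [0,4); WM=-1
i=2 t=2 v=9: → [0,4); WM=-1
i=3 t=4 v=4: → [4,8); WM=1
i=4 t=5 v=1: → [4,8); WM=2
i=5 t=6 v=2: → [4,8); WM=3
i=6 t=6 v=8: → [4,8); WM=3
i=7 t=6 v=9: → [4,8); WM=3
i=8 t=5 v=4: → [4,8); WM=3
i=9 t=3 v=4: → [0,4); WM=3
i=10 t=10 v=2: → [8,12); WM=7; [0,4) fires=3
i=11 t=8 v=7: → [8,12); WM=7
i=12 t=10 v=3: → [8,12); WM=7
i=13 t=10 v=6: → [8,12); WM=7
i=14 t=11 v=7: → [8,12); WM=8; [4,8) fires=5
i=15 t=14 v=1: → [12,16); WM=11
i=16 t=19 v=4: → [16,20); WM=16; [8,12) fires=4 [12,16) fires=1
i=17 t=16 v=2: → [16,20); WM=16
i=18 t=21 v=1: → [20,24); WM=18
i=19 t=23 v=2: → [20,24); WM=20; [16,20) fires=2
i=20 t=11 v=7: DROP (t<20-4); WM=20
i=21 t=25 v=7: → [24,28); WM=22
i=22 t=16 v=6: DROP (t<22-4); WM=22

20 22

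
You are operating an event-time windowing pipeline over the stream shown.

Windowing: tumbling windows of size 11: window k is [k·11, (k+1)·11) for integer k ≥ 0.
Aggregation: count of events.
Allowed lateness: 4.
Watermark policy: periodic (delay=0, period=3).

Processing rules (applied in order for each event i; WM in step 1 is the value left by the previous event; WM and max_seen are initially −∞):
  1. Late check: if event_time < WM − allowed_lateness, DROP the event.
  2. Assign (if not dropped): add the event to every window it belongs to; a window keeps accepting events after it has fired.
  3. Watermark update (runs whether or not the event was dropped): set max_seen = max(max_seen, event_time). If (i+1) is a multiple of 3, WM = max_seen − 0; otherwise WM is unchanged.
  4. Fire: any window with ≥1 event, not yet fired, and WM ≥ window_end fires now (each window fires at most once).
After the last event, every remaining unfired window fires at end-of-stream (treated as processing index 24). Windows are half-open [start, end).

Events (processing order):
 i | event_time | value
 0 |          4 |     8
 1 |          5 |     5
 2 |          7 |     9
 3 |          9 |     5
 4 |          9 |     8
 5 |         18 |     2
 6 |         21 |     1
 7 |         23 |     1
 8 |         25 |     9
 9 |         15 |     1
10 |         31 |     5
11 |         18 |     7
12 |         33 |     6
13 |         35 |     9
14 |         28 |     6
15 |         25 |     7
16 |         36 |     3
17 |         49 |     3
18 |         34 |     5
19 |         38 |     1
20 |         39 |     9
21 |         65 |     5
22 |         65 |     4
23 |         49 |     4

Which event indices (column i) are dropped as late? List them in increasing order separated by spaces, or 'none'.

i=0 t=4 v=8: → [0,11); WM=−∞
i=1 t=5 v=5: → [0,11); WM=−∞
i=2 t=7 v=9: → [0,11); WM=7
i=3 t=9 v=5: → [0,11); WM=7
i=4 t=9 v=8: → [0,11); WM=7
i=5 t=18 v=2: → [11,22); WM=18; [0,11) fires=5
i=6 t=21 v=1: → [11,22); WM=18
i=7 t=23 v=1: → [22,33); WM=18
i=8 t=25 v=9: → [22,33); WM=25; [11,22) fires=2
i=9 t=15 v=1: DROP (t<25-4); WM=25
i=10 t=31 v=5: → [22,33); WM=25
i=11 t=18 v=7: DROP (t<25-4); WM=31
i=12 t=33 v=6: → [33,44); WM=31
i=13 t=35 v=9: → [33,44); WM=31
i=14 t=28 v=6: → [22,33); WM=35; [22,33) fires=4
i=15 t=25 v=7: DROP (t<35-4); WM=35
i=16 t=36 v=3: → [33,44); WM=35
i=17 t=49 v=3: → [44,55); WM=49; [33,44) fires=3
i=18 t=34 v=5: DROP (t<49-4); WM=49
i=19 t=38 v=1: DROP (t<49-4); WM=49
i=20 t=39 v=9: DROP (t<49-4); WM=49
i=21 t=65 v=5: → [55,66); WM=49
i=22 t=65 v=4: → [55,66); WM=49
i=23 t=49 v=4: → [44,55); WM=65; [44,55) fires=2

9 11 15 18 19 20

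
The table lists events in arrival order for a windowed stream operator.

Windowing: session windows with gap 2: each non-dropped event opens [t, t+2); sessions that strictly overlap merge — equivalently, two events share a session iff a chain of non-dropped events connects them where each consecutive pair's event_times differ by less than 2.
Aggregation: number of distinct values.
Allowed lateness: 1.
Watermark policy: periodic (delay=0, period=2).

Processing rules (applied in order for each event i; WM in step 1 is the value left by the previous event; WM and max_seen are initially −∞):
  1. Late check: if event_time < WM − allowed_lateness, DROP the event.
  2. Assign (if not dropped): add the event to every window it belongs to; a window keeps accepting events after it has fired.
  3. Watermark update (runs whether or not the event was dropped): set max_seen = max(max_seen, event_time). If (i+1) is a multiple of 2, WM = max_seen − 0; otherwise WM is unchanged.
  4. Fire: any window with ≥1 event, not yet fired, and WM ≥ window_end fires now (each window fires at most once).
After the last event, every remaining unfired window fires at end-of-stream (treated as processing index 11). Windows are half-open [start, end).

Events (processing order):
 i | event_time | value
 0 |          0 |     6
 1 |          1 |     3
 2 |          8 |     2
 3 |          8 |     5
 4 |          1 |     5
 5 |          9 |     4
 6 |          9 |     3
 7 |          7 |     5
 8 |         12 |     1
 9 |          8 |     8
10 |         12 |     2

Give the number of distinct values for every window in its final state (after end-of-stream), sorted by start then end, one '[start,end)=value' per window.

i=0 t=0 v=6: → [0,2); WM=−∞
i=1 t=1 v=3: → [0,3); WM=1
i=2 t=8 v=2: → [8,10); WM=1
i=3 t=8 v=5: → [8,10); WM=8
i=4 t=1 v=5: DROP (t<8-1); WM=8
i=5 t=9 v=4: → [8,11); WM=9
i=6 t=9 v=3: → [8,11); WM=9
i=7 t=7 v=5: DROP (t<9-1); WM=9
i=8 t=12 v=1: → [12,14); WM=9
i=9 t=8 v=8: → [8,11); WM=12
i=10 t=12 v=2: → [12,14); WM=12

[0,3)=2 [8,11)=5 [12,14)=2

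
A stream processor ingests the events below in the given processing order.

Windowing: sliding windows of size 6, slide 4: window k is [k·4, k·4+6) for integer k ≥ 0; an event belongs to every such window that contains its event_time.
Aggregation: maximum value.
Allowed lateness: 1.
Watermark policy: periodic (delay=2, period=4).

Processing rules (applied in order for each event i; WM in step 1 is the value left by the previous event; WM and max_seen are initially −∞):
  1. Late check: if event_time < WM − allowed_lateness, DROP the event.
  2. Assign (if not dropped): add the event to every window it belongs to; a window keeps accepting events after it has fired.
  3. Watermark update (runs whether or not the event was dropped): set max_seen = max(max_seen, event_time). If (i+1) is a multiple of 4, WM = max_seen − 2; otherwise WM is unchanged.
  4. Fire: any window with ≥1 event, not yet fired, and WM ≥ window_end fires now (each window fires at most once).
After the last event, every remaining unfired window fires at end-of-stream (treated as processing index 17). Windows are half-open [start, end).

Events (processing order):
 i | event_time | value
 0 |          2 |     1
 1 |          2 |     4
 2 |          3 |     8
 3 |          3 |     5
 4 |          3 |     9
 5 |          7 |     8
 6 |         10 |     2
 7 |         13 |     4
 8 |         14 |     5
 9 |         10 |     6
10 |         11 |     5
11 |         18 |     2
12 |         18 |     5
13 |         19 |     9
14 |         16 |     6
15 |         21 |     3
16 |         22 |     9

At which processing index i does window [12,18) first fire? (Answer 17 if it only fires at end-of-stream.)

i=0 t=2 v=1: → [0,6); WM=−∞
i=1 t=2 v=4: → [0,6); WM=−∞
i=2 t=3 v=8: → [0,6); WM=−∞
i=3 t=3 v=5: → [0,6); WM=1
i=4 t=3 v=9: → [0,6); WM=1
i=5 t=7 v=8: → [4,10); WM=1
i=6 t=10 v=2: → [8,14); WM=1
i=7 t=13 v=4: → [12,18),[8,14); WM=11; [0,6) fires=9 [4,10) fires=8
i=8 t=14 v=5: → [12,18); WM=11
i=9 t=10 v=6: → [8,14); WM=11
i=10 t=11 v=5: → [8,14); WM=11
i=11 t=18 v=2: → [16,22); WM=16; [8,14) fires=6
i=12 t=18 v=5: → [16,22); WM=16
i=13 t=19 v=9: → [16,22); WM=16
i=14 t=16 v=6: → [16,22),[12,18); WM=16
i=15 t=21 v=3: → [20,26),[16,22); WM=19; [12,18) fires=6
i=16 t=22 v=9: → [20,26); WM=19

15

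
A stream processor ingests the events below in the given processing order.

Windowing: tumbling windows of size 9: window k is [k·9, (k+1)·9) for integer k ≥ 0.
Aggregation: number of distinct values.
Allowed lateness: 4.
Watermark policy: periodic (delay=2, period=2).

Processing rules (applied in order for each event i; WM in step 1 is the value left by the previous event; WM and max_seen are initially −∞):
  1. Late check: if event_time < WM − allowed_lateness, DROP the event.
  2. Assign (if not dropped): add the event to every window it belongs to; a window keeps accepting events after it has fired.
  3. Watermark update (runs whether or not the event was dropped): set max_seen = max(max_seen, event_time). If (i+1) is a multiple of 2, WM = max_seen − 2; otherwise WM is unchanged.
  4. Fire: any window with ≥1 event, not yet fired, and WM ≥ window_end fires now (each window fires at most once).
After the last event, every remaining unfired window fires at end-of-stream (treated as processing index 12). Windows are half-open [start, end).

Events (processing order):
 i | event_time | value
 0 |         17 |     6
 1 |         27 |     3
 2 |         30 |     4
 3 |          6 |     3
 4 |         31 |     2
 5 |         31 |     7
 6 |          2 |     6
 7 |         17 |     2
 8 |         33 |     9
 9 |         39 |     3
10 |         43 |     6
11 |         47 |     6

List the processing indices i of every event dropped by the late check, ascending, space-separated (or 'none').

i=0 t=17 v=6: → [9,18); WM=−∞
i=1 t=27 v=3: → [27,36); WM=25; [9,18) fires=1
i=2 t=30 v=4: → [27,36); WM=25
i=3 t=6 v=3: DROP (t<25-4); WM=28
i=4 t=31 v=2: → [27,36); WM=28
i=5 t=31 v=7: → [27,36); WM=29
i=6 t=2 v=6: DROP (t<29-4); WM=29
i=7 t=17 v=2: DROP (t<29-4); WM=29
i=8 t=33 v=9: → [27,36); WM=29
i=9 t=39 v=3: → [36,45); WM=37; [27,36) fires=5
i=10 t=43 v=6: → [36,45); WM=37
i=11 t=47 v=6: → [45,54); WM=45; [36,45) fires=2

3 6 7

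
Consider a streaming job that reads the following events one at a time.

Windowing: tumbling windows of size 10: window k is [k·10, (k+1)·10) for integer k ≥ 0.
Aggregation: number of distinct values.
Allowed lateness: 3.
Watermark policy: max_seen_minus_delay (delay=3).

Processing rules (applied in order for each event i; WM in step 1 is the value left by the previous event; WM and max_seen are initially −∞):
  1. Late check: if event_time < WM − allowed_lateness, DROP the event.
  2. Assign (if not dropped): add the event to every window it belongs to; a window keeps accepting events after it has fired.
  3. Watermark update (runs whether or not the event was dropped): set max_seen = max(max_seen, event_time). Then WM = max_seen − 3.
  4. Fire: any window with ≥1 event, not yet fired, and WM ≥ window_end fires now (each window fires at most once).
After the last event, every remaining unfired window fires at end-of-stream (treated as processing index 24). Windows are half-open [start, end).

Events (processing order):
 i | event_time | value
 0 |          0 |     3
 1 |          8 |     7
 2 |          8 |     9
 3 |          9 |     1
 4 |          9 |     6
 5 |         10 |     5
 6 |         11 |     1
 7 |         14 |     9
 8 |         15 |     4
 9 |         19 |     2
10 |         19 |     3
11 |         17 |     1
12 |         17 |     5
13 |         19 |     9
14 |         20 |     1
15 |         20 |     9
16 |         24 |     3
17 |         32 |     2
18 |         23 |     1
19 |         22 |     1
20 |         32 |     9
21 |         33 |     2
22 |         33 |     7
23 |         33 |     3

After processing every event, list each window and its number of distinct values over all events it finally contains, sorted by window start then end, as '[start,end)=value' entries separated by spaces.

i=0 t=0 v=3: → [0,10); WM=-3
i=1 t=8 v=7: → [0,10); WM=5
i=2 t=8 v=9: → [0,10); WM=5
i=3 t=9 v=1: → [0,10); WM=6
i=4 t=9 v=6: → [0,10); WM=6
i=5 t=10 v=5: → [10,20); WM=7
i=6 t=11 v=1: → [10,20); WM=8
i=7 t=14 v=9: → [10,20); WM=11; [0,10) fires=5
i=8 t=15 v=4: → [10,20); WM=12
i=9 t=19 v=2: → [10,20); WM=16
i=10 t=19 v=3: → [10,20); WM=16
i=11 t=17 v=1: → [10,20); WM=16
i=12 t=17 v=5: → [10,20); WM=16
i=13 t=19 v=9: → [10,20); WM=16
i=14 t=20 v=1: → [20,30); WM=17
i=15 t=20 v=9: → [20,30); WM=17
i=16 t=24 v=3: → [20,30); WM=21; [10,20) fires=6
i=17 t=32 v=2: → [30,40); WM=29
i=18 t=23 v=1: DROP (t<29-3); WM=29
i=19 t=22 v=1: DROP (t<29-3); WM=29
i=20 t=32 v=9: → [30,40); WM=29
i=21 t=33 v=2: → [30,40); WM=30; [20,30) fires=3
i=22 t=33 v=7: → [30,40); WM=30
i=23 t=33 v=3: → [30,40); WM=30

[0,10)=5 [10,20)=6 [20,30)=3 [30,40)=4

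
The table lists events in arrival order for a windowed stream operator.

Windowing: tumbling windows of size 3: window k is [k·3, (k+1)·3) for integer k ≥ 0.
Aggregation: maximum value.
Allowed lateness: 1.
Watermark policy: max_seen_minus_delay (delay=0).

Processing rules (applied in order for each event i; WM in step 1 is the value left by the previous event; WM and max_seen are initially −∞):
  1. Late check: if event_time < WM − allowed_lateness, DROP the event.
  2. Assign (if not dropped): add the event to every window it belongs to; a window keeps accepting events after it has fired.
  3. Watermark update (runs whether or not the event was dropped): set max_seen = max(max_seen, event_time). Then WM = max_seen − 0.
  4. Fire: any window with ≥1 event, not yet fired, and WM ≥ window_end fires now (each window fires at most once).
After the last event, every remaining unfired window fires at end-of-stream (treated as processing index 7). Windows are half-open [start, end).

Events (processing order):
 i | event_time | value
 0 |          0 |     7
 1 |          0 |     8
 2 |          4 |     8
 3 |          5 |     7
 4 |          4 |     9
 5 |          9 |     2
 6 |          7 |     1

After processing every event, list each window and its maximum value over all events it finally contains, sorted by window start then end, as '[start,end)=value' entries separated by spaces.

[0,3)=8 [3,6)=9 [9,12)=2

i=0 t=0 v=7: → [0,3); WM=0
i=1 t=0 v=8: → [0,3); WM=0
i=2 t=4 v=8: → [3,6); WM=4; [0,3) fires=8
i=3 t=5 v=7: → [3,6); WM=5
i=4 t=4 v=9: → [3,6); WM=5
i=5 t=9 v=2: → [9,12); WM=9; [3,6) fires=9
i=6 t=7 v=1: DROP (t<9-1); WM=9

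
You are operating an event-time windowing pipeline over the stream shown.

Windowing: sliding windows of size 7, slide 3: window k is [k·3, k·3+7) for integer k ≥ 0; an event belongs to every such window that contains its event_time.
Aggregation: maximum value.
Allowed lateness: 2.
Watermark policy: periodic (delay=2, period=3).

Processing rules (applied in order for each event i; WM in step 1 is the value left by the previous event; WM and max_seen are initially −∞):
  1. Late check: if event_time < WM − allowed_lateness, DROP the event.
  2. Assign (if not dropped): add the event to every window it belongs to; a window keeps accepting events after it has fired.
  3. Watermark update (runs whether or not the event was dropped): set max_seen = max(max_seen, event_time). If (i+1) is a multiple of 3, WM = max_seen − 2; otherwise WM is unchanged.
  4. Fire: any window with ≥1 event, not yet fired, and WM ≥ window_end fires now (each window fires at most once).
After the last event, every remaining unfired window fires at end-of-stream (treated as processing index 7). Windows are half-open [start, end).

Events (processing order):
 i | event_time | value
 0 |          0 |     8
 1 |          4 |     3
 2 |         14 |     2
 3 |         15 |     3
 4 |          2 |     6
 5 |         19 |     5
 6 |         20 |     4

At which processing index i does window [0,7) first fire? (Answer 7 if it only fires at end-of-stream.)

i=0 t=0 v=8: → [0,7); WM=−∞
i=1 t=4 v=3: → [3,10),[0,7); WM=−∞
i=2 t=14 v=2: → [12,19),[9,16); WM=12; [0,7) fires=8 [3,10) fires=3
i=3 t=15 v=3: → [15,22),[12,19),[9,16); WM=12
i=4 t=2 v=6: DROP (t<12-2); WM=12
i=5 t=19 v=5: → [18,25),[15,22); WM=17; [9,16) fires=3
i=6 t=20 v=4: → [18,25),[15,22); WM=17

2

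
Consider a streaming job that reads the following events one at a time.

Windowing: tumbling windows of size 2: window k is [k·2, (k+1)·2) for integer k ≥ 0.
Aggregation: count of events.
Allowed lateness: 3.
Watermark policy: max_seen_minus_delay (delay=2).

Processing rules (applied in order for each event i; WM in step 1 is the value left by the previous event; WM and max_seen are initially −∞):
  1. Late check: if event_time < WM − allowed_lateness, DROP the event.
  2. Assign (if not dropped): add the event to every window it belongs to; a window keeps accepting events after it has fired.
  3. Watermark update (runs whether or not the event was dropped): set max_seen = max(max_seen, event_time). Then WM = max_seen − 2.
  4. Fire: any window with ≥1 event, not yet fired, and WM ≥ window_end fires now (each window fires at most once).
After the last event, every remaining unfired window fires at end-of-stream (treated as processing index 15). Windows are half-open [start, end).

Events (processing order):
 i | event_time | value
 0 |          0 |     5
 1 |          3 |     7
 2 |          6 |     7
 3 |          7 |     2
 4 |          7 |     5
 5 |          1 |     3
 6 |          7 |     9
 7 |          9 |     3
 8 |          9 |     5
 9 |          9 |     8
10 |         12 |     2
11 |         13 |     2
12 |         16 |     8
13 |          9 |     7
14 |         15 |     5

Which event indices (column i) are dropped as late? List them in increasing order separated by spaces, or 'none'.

i=0 t=0 v=5: → [0,2); WM=-2
i=1 t=3 v=7: → [2,4); WM=1
i=2 t=6 v=7: → [6,8); WM=4; [0,2) fires=1 [2,4) fires=1
i=3 t=7 v=2: → [6,8); WM=5
i=4 t=7 v=5: → [6,8); WM=5
i=5 t=1 v=3: DROP (t<5-3); WM=5
i=6 t=7 v=9: → [6,8); WM=5
i=7 t=9 v=3: → [8,10); WM=7
i=8 t=9 v=5: → [8,10); WM=7
i=9 t=9 v=8: → [8,10); WM=7
i=10 t=12 v=2: → [12,14); WM=10; [6,8) fires=4 [8,10) fires=3
i=11 t=13 v=2: → [12,14); WM=11
i=12 t=16 v=8: → [16,18); WM=14; [12,14) fires=2
i=13 t=9 v=7: DROP (t<14-3); WM=14
i=14 t=15 v=5: → [14,16); WM=14

5 13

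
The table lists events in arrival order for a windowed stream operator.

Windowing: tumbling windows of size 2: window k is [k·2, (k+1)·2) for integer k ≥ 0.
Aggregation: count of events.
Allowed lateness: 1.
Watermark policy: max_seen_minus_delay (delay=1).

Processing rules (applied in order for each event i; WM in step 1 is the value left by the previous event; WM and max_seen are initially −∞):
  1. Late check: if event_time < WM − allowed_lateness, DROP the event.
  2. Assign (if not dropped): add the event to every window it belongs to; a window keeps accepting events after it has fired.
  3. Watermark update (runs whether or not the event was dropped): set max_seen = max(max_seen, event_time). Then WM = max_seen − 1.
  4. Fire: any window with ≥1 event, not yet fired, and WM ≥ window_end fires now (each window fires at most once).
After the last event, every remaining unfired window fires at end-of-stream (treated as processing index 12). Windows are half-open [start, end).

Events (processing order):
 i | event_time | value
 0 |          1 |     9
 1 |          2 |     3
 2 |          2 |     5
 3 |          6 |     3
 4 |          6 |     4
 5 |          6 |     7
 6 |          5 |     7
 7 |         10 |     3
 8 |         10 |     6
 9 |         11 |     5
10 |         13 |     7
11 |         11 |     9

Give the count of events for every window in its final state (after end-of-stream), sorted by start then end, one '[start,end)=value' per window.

[0,2)=1 [2,4)=2 [4,6)=1 [6,8)=3 [10,12)=4 [12,14)=1

i=0 t=1 v=9: → [0,2); WM=0
i=1 t=2 v=3: → [2,4); WM=1
i=2 t=2 v=5: → [2,4); WM=1
i=3 t=6 v=3: → [6,8); WM=5; [0,2) fires=1 [2,4) fires=2
i=4 t=6 v=4: → [6,8); WM=5
i=5 t=6 v=7: → [6,8); WM=5
i=6 t=5 v=7: → [4,6); WM=5
i=7 t=10 v=3: → [10,12); WM=9; [4,6) fires=1 [6,8) fires=3
i=8 t=10 v=6: → [10,12); WM=9
i=9 t=11 v=5: → [10,12); WM=10
i=10 t=13 v=7: → [12,14); WM=12; [10,12) fires=3
i=11 t=11 v=9: → [10,12); WM=12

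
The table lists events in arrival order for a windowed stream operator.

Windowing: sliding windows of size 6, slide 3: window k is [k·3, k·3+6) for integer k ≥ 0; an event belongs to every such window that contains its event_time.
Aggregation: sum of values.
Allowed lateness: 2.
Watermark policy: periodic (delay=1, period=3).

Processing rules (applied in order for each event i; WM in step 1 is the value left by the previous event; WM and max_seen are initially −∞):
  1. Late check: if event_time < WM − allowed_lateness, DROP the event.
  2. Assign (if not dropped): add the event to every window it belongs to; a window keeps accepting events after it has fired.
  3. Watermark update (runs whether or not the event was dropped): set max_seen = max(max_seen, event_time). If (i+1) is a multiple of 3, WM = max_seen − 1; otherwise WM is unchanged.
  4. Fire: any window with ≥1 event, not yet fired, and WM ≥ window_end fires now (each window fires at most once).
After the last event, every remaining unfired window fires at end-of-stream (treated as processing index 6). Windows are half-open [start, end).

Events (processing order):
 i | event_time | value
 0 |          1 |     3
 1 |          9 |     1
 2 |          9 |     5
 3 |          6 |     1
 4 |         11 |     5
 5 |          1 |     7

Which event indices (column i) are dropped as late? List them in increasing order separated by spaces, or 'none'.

5

i=0 t=1 v=3: → [0,6); WM=−∞
i=1 t=9 v=1: → [9,15),[6,12); WM=−∞
i=2 t=9 v=5: → [9,15),[6,12); WM=8; [0,6) fires=3
i=3 t=6 v=1: → [6,12),[3,9); WM=8
i=4 t=11 v=5: → [9,15),[6,12); WM=8
i=5 t=1 v=7: DROP (t<8-2); WM=10; [3,9) fires=1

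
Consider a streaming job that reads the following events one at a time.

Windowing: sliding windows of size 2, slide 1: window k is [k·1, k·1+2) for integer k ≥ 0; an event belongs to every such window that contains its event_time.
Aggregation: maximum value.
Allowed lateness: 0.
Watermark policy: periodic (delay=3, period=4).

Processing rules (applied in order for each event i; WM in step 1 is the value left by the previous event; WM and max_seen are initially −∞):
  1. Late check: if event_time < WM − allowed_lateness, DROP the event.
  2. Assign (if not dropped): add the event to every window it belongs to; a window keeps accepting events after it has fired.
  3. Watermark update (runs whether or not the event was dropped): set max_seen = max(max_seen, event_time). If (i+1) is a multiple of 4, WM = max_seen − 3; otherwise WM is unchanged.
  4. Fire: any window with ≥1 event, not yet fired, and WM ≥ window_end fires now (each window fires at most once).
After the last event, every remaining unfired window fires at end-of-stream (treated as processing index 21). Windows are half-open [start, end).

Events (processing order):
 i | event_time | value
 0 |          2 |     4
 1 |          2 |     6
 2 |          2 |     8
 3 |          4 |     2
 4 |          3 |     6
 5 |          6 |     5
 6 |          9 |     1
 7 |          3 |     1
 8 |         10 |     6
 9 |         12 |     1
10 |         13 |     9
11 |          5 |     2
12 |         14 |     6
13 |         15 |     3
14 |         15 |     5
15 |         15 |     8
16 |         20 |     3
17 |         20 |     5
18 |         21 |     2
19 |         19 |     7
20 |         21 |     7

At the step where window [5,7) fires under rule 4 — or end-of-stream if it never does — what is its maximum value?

i=0 t=2 v=4: → [2,4),[1,3); WM=−∞
i=1 t=2 v=6: → [2,4),[1,3); WM=−∞
i=2 t=2 v=8: → [2,4),[1,3); WM=−∞
i=3 t=4 v=2: → [4,6),[3,5); WM=1
i=4 t=3 v=6: → [3,5),[2,4); WM=1
i=5 t=6 v=5: → [6,8),[5,7); WM=1
i=6 t=9 v=1: → [9,11),[8,10); WM=1
i=7 t=3 v=1: → [3,5),[2,4); WM=6; [1,3) fires=8 [2,4) fires=8 [3,5) fires=6 [4,6) fires=2
i=8 t=10 v=6: → [10,12),[9,11); WM=6
i=9 t=12 v=1: → [12,14),[11,13); WM=6
i=10 t=13 v=9: → [13,15),[12,14); WM=6
i=11 t=5 v=2: DROP (t<6-0); WM=10; [5,7) fires=5 [6,8) fires=5 [8,10) fires=1
i=12 t=14 v=6: → [14,16),[13,15); WM=10
i=13 t=15 v=3: → [15,17),[14,16); WM=10
i=14 t=15 v=5: → [15,17),[14,16); WM=10
i=15 t=15 v=8: → [15,17),[14,16); WM=12; [9,11) fires=6 [10,12) fires=6
i=16 t=20 v=3: → [20,22),[19,21); WM=12
i=17 t=20 v=5: → [20,22),[19,21); WM=12
i=18 t=21 v=2: → [21,23),[20,22); WM=12
i=19 t=19 v=7: → [19,21),[18,20); WM=18; [11,13) fires=1 [12,14) fires=9 [13,15) fires=9 [14,16) fires=8 [15,17) fires=8
i=20 t=21 v=7: → [21,23),[20,22); WM=18

5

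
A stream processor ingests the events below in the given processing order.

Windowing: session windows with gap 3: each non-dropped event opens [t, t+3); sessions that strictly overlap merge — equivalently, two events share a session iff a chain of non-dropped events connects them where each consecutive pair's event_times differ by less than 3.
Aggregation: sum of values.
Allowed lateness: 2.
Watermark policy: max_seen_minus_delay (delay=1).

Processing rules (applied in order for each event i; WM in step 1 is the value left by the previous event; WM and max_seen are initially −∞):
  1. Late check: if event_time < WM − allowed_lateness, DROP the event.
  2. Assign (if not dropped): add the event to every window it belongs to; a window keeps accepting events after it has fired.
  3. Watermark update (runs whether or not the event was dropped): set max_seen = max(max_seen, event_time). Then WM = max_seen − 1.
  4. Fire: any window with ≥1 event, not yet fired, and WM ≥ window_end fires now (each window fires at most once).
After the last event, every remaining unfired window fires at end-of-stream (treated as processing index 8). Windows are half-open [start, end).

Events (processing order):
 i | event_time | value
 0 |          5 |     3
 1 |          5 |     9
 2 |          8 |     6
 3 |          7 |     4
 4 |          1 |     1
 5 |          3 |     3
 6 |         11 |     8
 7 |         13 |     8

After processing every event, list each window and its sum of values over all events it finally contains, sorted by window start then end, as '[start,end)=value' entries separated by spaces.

i=0 t=5 v=3: → [5,8); WM=4
i=1 t=5 v=9: → [5,8); WM=4
i=2 t=8 v=6: → [8,11); WM=7
i=3 t=7 v=4: → [5,11); WM=7
i=4 t=1 v=1: DROP (t<7-2); WM=7
i=5 t=3 v=3: DROP (t<7-2); WM=7
i=6 t=11 v=8: → [11,14); WM=10
i=7 t=13 v=8: → [11,16); WM=12

[5,11)=22 [11,16)=16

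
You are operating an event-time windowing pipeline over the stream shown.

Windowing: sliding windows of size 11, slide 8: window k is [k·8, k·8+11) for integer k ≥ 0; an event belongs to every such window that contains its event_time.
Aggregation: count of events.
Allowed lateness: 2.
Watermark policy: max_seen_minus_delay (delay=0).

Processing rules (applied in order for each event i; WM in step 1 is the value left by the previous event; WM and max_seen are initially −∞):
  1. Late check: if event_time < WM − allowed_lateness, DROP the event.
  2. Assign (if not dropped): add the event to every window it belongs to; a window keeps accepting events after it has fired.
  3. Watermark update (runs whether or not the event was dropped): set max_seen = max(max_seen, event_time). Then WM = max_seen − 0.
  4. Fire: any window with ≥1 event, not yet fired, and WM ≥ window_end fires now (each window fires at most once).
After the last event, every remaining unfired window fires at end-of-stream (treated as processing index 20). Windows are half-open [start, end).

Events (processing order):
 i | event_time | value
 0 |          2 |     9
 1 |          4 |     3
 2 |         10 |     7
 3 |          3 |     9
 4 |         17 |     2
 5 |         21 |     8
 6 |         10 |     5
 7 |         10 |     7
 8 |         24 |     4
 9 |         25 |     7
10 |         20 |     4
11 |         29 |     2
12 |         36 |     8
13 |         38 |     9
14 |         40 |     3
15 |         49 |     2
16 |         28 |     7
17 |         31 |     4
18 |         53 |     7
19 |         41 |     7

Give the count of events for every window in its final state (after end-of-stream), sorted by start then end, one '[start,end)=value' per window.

[0,11)=3 [8,19)=2 [16,27)=4 [24,35)=3 [32,43)=3 [40,51)=2 [48,59)=2

i=0 t=2 v=9: → [0,11); WM=2
i=1 t=4 v=3: → [0,11); WM=4
i=2 t=10 v=7: → [8,19),[0,11); WM=10
i=3 t=3 v=9: DROP (t<10-2); WM=10
i=4 t=17 v=2: → [16,27),[8,19); WM=17; [0,11) fires=3
i=5 t=21 v=8: → [16,27); WM=21; [8,19) fires=2
i=6 t=10 v=5: DROP (t<21-2); WM=21
i=7 t=10 v=7: DROP (t<21-2); WM=21
i=8 t=24 v=4: → [24,35),[16,27); WM=24
i=9 t=25 v=7: → [24,35),[16,27); WM=25
i=10 t=20 v=4: DROP (t<25-2); WM=25
i=11 t=29 v=2: → [24,35); WM=29; [16,27) fires=4
i=12 t=36 v=8: → [32,43); WM=36; [24,35) fires=3
i=13 t=38 v=9: → [32,43); WM=38
i=14 t=40 v=3: → [40,51),[32,43); WM=40
i=15 t=49 v=2: → [48,59),[40,51); WM=49; [32,43) fires=3
i=16 t=28 v=7: DROP (t<49-2); WM=49
i=17 t=31 v=4: DROP (t<49-2); WM=49
i=18 t=53 v=7: → [48,59); WM=53; [40,51) fires=2
i=19 t=41 v=7: DROP (t<53-2); WM=53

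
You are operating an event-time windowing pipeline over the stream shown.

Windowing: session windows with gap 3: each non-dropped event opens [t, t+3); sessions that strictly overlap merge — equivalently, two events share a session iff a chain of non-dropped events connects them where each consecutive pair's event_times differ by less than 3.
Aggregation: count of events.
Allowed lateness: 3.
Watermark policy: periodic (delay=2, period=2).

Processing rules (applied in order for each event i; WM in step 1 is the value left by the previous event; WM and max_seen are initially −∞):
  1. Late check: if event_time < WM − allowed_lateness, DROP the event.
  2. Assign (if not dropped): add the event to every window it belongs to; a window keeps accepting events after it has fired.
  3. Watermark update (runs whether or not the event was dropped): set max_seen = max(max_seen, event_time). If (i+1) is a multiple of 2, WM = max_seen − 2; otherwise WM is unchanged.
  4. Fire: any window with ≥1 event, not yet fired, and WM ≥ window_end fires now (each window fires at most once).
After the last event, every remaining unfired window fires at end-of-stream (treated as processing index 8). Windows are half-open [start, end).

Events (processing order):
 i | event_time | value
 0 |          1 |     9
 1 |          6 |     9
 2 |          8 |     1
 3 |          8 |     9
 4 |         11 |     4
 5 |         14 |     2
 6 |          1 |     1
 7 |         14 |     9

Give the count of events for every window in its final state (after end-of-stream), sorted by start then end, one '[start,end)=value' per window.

[1,4)=1 [6,11)=3 [11,14)=1 [14,17)=2

i=0 t=1 v=9: → [1,4); WM=−∞
i=1 t=6 v=9: → [6,9); WM=4
i=2 t=8 v=1: → [6,11); WM=4
i=3 t=8 v=9: → [6,11); WM=6
i=4 t=11 v=4: → [11,14); WM=6
i=5 t=14 v=2: → [14,17); WM=12
i=6 t=1 v=1: DROP (t<12-3); WM=12
i=7 t=14 v=9: → [14,17); WM=12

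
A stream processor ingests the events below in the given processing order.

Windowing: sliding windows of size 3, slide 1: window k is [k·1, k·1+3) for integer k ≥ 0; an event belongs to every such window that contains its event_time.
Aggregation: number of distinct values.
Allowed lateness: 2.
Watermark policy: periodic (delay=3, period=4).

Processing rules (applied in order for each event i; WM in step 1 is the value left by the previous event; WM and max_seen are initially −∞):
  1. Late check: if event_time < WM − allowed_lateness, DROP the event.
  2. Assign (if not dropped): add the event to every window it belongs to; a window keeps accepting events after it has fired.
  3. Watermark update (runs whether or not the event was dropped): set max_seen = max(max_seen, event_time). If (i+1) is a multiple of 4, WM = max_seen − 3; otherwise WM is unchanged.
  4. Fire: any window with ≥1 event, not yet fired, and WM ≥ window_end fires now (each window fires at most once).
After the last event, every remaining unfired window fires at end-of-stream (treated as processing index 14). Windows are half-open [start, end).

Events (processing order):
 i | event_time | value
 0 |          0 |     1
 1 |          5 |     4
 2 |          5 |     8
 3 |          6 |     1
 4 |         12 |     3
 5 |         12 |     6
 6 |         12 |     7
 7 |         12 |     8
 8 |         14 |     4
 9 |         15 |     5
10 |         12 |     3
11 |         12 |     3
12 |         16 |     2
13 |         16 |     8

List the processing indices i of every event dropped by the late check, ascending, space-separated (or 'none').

i=0 t=0 v=1: → [0,3); WM=−∞
i=1 t=5 v=4: → [5,8),[4,7),[3,6); WM=−∞
i=2 t=5 v=8: → [5,8),[4,7),[3,6); WM=−∞
i=3 t=6 v=1: → [6,9),[5,8),[4,7); WM=3; [0,3) fires=1
i=4 t=12 v=3: → [12,15),[11,14),[10,13); WM=3
i=5 t=12 v=6: → [12,15),[11,14),[10,13); WM=3
i=6 t=12 v=7: → [12,15),[11,14),[10,13); WM=3
i=7 t=12 v=8: → [12,15),[11,14),[10,13); WM=9; [3,6) fires=2 [4,7) fires=3 [5,8) fires=3 [6,9) fires=1
i=8 t=14 v=4: → [14,17),[13,16),[12,15); WM=9
i=9 t=15 v=5: → [15,18),[14,17),[13,16); WM=9
i=10 t=12 v=3: → [12,15),[11,14),[10,13); WM=9
i=11 t=12 v=3: → [12,15),[11,14),[10,13); WM=12
i=12 t=16 v=2: → [16,19),[15,18),[14,17); WM=12
i=13 t=16 v=8: → [16,19),[15,18),[14,17); WM=12

none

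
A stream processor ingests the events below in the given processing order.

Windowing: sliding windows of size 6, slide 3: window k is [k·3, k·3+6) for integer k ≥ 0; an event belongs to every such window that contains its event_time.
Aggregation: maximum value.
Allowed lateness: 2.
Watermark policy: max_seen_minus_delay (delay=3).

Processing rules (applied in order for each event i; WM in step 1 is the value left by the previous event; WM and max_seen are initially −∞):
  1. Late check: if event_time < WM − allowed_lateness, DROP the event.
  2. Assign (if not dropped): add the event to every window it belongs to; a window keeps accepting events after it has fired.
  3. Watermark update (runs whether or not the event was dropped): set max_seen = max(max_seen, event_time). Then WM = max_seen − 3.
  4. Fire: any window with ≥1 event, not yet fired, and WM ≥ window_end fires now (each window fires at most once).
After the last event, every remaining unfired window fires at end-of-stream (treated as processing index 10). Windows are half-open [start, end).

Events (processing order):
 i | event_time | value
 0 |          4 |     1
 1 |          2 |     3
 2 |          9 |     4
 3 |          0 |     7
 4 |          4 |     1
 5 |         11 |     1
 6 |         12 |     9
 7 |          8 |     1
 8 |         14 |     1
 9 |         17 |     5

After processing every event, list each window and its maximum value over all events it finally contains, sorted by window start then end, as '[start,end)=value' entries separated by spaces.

[0,6)=3 [3,9)=1 [6,12)=4 [9,15)=9 [12,18)=9 [15,21)=5

i=0 t=4 v=1: → [3,9),[0,6); WM=1
i=1 t=2 v=3: → [0,6); WM=1
i=2 t=9 v=4: → [9,15),[6,12); WM=6; [0,6) fires=3
i=3 t=0 v=7: DROP (t<6-2); WM=6
i=4 t=4 v=1: → [3,9),[0,6); WM=6
i=5 t=11 v=1: → [9,15),[6,12); WM=8
i=6 t=12 v=9: → [12,18),[9,15); WM=9; [3,9) fires=1
i=7 t=8 v=1: → [6,12),[3,9); WM=9
i=8 t=14 v=1: → [12,18),[9,15); WM=11
i=9 t=17 v=5: → [15,21),[12,18); WM=14; [6,12) fires=4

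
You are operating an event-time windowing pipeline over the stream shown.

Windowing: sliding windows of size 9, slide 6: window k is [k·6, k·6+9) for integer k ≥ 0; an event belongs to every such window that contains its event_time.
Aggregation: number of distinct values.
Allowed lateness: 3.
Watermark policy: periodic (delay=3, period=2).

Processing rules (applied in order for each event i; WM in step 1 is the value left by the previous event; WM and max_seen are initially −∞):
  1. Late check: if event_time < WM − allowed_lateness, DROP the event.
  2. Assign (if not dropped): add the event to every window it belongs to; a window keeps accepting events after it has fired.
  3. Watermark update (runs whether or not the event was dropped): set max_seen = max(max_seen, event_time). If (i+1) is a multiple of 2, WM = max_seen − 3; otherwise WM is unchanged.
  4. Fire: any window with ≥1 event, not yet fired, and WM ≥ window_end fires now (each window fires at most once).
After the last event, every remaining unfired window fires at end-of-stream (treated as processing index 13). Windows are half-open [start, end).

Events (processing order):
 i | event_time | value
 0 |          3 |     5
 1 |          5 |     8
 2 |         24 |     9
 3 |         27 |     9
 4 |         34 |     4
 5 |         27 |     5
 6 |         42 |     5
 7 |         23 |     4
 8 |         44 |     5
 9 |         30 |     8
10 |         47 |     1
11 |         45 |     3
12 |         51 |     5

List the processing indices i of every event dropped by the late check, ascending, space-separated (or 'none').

7 9

i=0 t=3 v=5: → [0,9); WM=−∞
i=1 t=5 v=8: → [0,9); WM=2
i=2 t=24 v=9: → [24,33),[18,27); WM=2
i=3 t=27 v=9: → [24,33); WM=24; [0,9) fires=2
i=4 t=34 v=4: → [30,39); WM=24
i=5 t=27 v=5: → [24,33); WM=31; [18,27) fires=1
i=6 t=42 v=5: → [42,51),[36,45); WM=31
i=7 t=23 v=4: DROP (t<31-3); WM=39; [24,33) fires=2 [30,39) fires=1
i=8 t=44 v=5: → [42,51),[36,45); WM=39
i=9 t=30 v=8: DROP (t<39-3); WM=41
i=10 t=47 v=1: → [42,51); WM=41
i=11 t=45 v=3: → [42,51); WM=44
i=12 t=51 v=5: → [48,57); WM=44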